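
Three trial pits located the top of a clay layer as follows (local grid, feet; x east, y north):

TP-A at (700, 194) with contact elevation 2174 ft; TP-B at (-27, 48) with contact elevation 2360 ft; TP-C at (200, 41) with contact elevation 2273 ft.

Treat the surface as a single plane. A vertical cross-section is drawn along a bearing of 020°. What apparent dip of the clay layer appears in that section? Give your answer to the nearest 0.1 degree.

Let the plane be z = a·x + b·y + c.
TP-B−TP-A: −727a − 146b = 186;  TP-C−TP-A: −500a − 153b = 99.
Solving gives a = −0.36630, b = 0.55000.
Unit vector along 020° is (sin 20°, cos 20°) = (0.3420, 0.9397).
Slope in that direction = a·(0.3420) + b·(0.9397) = 0.39155.
Apparent dip = arctan|0.39155| = 21.4° (true dip is 33.5°, so apparent ≤ true as expected).

21.4°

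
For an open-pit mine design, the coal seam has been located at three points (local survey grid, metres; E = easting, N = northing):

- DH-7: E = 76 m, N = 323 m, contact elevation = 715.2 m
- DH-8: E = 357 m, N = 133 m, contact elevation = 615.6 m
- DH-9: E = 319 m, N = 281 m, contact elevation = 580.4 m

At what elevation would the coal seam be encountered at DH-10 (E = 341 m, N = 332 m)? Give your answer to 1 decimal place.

546.4 m

Two edge vectors: DH-7→DH-8 = (281, -190, -99.6), DH-7→DH-9 = (243, -42, -134.8).
Normal n = (DH-7→DH-8) × (DH-7→DH-9) = (21428.8, 13676, 34368).
So ∂z/∂E = −n_x/n_z = −0.62351 and ∂z/∂N = −n_y/n_z = −0.39793.
Intercept c from DH-7: 715.2 + 47.39 + 128.53 = 891.12.
At (341, 332): z = −212.6 − 132.1 + 891.12 = 546.4 m.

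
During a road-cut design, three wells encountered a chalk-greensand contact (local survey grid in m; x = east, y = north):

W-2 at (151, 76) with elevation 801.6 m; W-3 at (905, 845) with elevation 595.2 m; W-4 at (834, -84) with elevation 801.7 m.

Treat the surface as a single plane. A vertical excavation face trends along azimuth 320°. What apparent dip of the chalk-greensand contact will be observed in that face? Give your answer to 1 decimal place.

7.7°

Two edge vectors: W-2→W-3 = (754, 769, -206.4), W-2→W-4 = (683, -160, 0.1).
Normal n = (W-2→W-3) × (W-2→W-4) = (-32947.1, -141046.6, -645867).
So ∂z/∂x = −n_x/n_z = −0.05101 and ∂z/∂y = −n_y/n_z = −0.21838.
Unit vector along 320° is (sin 320°, cos 320°) = (-0.6428, 0.7660).
Slope in that direction = a·(-0.6428) + b·(0.7660) = −0.13450.
Apparent dip = arctan|0.13450| = 7.7° (true dip is 12.6°, so apparent ≤ true as expected).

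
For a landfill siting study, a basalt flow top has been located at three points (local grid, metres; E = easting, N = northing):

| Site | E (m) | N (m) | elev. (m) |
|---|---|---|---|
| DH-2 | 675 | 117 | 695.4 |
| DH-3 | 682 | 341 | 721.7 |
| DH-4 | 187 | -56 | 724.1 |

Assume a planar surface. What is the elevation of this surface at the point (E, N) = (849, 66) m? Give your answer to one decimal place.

671.6 m

Two edge vectors: DH-2→DH-3 = (7, 224, 26.3), DH-2→DH-4 = (-488, -173, 28.7).
Normal n = (DH-2→DH-3) × (DH-2→DH-4) = (10978.7, -13035.3, 108101).
So ∂z/∂E = −n_x/n_z = −0.10156 and ∂z/∂N = −n_y/n_z = 0.12058.
Intercept c from DH-2: 695.4 + 68.55 − 14.11 = 749.84.
At (849, 66): z = −86.2 + 8.0 + 749.84 = 671.6 m.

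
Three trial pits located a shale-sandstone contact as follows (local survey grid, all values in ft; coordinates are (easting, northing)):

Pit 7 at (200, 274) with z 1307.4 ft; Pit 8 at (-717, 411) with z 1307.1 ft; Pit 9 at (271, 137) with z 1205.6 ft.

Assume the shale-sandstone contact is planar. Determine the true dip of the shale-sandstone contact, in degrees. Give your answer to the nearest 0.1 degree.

39.2°

Let the plane be z = a·E + b·N + c.
Pit 8−Pit 7: −917a + 137b = −0.3;  Pit 9−Pit 7: 71a − 137b = −101.8.
Solving gives a = 0.12069, b = 0.80561.
Gradient magnitude |∇z| = √(a² + b²) = √(0.01457 + 0.64901) = 0.81460.
True dip = arctan(0.81460) = 39.2°, dipping toward S (azimuth ≈ 189°).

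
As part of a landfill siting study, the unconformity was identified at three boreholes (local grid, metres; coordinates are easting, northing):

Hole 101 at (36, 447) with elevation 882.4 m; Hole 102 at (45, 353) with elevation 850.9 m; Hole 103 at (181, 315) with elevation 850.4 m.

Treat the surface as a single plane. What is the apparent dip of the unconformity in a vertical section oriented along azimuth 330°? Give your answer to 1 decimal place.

14.1°

Two edge vectors: Hole 101→Hole 102 = (9, -94, -31.5), Hole 101→Hole 103 = (145, -132, -32).
Normal n = (Hole 101→Hole 102) × (Hole 101→Hole 103) = (-1150, -4279.5, 12442).
So ∂z/∂easting = −n_x/n_z = 0.09243 and ∂z/∂northing = −n_y/n_z = 0.34396.
Unit vector along 330° is (sin 330°, cos 330°) = (-0.5000, 0.8660).
Slope in that direction = a·(-0.5000) + b·(0.8660) = 0.25166.
Apparent dip = arctan|0.25166| = 14.1° (true dip is 19.6°, so apparent ≤ true as expected).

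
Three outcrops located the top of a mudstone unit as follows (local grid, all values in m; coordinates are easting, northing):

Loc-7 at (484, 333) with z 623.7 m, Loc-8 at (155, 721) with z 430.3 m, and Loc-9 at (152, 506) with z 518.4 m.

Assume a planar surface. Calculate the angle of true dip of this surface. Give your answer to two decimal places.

Let the plane be z = a·easting + b·northing + c.
Loc-8−Loc-7: −329a + 388b = −193.4;  Loc-9−Loc-7: −332a + 173b = −105.3.
Solving gives a = 0.10290, b = −0.41120.
Gradient magnitude |∇z| = √(a² + b²) = √(0.01059 + 0.16909) = 0.42388.
True dip = arctan(0.42388) = 22.97°, dipping toward NNW (azimuth ≈ 346°).

22.97°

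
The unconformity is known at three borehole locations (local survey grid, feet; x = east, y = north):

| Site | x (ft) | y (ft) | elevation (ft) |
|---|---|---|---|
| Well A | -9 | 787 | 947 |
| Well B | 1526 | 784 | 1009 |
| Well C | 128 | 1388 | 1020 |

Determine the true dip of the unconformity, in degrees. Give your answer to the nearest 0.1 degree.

Let the plane be z = a·x + b·y + c.
Well B−Well A: 1535a − 3b = 62;  Well C−Well A: 137a + 601b = 73.
Solving gives a = 0.04061, b = 0.11221.
Gradient magnitude |∇z| = √(a² + b²) = √(0.00165 + 0.01259) = 0.11933.
True dip = arctan(0.11933) = 6.8°, dipping toward SSW (azimuth ≈ 200°).

6.8°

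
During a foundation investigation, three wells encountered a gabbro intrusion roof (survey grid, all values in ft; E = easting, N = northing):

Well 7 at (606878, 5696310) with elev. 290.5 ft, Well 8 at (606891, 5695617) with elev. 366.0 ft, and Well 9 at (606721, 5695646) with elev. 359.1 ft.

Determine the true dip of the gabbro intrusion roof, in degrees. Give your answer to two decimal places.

Two edge vectors: Well 7→Well 8 = (13, -693, 75.5), Well 7→Well 9 = (-157, -664, 68.6).
Normal n = (Well 7→Well 8) × (Well 7→Well 9) = (2592.2, -12745.3, -117433).
So ∂z/∂E = −n_x/n_z = 0.02207 and ∂z/∂N = −n_y/n_z = −0.10853.
Gradient magnitude |∇z| = √(a² + b²) = √(0.00049 + 0.01178) = 0.11075.
True dip = arctan(0.11075) = 6.32°, dipping toward NNW (azimuth ≈ 349°).

6.32°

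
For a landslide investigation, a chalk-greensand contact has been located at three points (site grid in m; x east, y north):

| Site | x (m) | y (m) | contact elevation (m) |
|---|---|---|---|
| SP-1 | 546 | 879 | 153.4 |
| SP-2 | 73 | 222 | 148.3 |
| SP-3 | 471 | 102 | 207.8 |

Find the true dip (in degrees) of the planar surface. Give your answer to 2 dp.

Two edge vectors: SP-1→SP-2 = (-473, -657, -5.1), SP-1→SP-3 = (-75, -777, 54.4).
Normal n = (SP-1→SP-2) × (SP-1→SP-3) = (-39703.5, 26113.7, 318246).
So ∂z/∂x = −n_x/n_z = 0.12476 and ∂z/∂y = −n_y/n_z = −0.08206.
Gradient magnitude |∇z| = √(a² + b²) = √(0.01556 + 0.00673) = 0.14932.
True dip = arctan(0.14932) = 8.49°, dipping toward WNW (azimuth ≈ 303°).

8.49°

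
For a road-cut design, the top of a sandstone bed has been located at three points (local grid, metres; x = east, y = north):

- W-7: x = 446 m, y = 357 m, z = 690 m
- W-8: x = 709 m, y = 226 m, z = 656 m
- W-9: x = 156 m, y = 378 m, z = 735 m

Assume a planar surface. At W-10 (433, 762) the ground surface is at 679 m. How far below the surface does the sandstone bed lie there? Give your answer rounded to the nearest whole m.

Two edge vectors: W-7→W-8 = (263, -131, -34), W-7→W-9 = (-290, 21, 45).
Normal n = (W-7→W-8) × (W-7→W-9) = (-5181, -1975, -32467).
So ∂z/∂x = −n_x/n_z = −0.15958 and ∂z/∂y = −n_y/n_z = −0.06083.
Intercept c from W-7: 690 + 71.17 + 21.72 = 782.89.
At (433, 762): z_contact = −69.1 − 46.4 + 782.89 = 667.4 m.
Depth below ground = 679 − 667.4 = 12 m.

12 m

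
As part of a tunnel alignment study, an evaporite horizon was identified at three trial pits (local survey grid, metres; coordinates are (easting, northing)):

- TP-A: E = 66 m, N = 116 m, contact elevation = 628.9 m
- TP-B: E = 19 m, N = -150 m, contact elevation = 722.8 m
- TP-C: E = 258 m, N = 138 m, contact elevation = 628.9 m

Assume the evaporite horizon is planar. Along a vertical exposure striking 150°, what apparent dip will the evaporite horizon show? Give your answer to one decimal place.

Two edge vectors: TP-A→TP-B = (-47, -266, 93.9), TP-A→TP-C = (192, 22, 0).
Normal n = (TP-A→TP-B) × (TP-A→TP-C) = (-2065.8, 18028.8, 50038).
So ∂z/∂E = −n_x/n_z = 0.04128 and ∂z/∂N = −n_y/n_z = −0.36030.
Unit vector along 150° is (sin 150°, cos 150°) = (0.5000, -0.8660).
Slope in that direction = a·(0.5000) + b·(-0.8660) = 0.33267.
Apparent dip = arctan|0.33267| = 18.4° (true dip is 19.9°, so apparent ≤ true as expected).

18.4°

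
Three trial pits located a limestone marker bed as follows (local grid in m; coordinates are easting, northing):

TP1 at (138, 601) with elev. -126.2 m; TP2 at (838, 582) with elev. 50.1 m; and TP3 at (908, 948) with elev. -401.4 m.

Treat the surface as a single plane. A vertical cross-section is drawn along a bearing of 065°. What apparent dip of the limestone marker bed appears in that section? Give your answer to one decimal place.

Let the plane be z = a·easting + b·northing + c.
TP2−TP1: 700a − 19b = 176.3;  TP3−TP1: 770a + 347b = −275.2.
Solving gives a = 0.21725, b = −1.27516.
Unit vector along 065° is (sin 65°, cos 65°) = (0.9063, 0.4226).
Slope in that direction = a·(0.9063) + b·(0.4226) = −0.34201.
Apparent dip = arctan|0.34201| = 18.9° (true dip is 52.3°, so apparent ≤ true as expected).

18.9°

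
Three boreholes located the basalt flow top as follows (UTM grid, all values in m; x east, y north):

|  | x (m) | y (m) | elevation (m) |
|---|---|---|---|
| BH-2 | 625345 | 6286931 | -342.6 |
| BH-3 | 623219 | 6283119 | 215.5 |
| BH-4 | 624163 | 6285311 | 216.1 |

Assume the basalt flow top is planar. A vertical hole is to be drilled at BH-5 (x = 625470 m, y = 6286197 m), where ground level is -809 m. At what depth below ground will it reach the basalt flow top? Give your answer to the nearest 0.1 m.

Two edge vectors: BH-2→BH-3 = (-2126, -3812, 558.1), BH-2→BH-4 = (-1182, -1620, 558.7).
Normal n = (BH-2→BH-3) × (BH-2→BH-4) = (-1225642.4, 528122, -1061664).
So ∂z/∂x = −n_x/n_z = −1.154454140 and ∂z/∂y = −n_y/n_z = 0.497447403.
Intercept c from BH-2: -342.6 + 721932.12 − 3127417.50 = −2405827.98.
At (625470, 6286197): z_contact = −722076.43 + 3127052.37 − 2405827.98 = -852.03 m.
Depth below ground = -809 − (-852.03) = 43.0 m.

43.0 m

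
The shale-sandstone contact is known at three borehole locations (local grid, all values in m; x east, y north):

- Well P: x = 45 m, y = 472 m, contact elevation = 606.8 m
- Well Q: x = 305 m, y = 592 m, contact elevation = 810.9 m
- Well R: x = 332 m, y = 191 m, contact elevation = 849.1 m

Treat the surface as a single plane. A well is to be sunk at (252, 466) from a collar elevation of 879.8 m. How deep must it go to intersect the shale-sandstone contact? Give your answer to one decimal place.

106.3 m

Let the plane be z = a·x + b·y + c.
Well Q−Well P: 260a + 120b = 204.1;  Well R−Well P: 287a − 281b = 242.3.
Solving gives a = 0.80398, b = −0.04113.
Then c = 606.8 − a·45 − b·472 = 590.03.
At (252, 466): z_contact = 202.60 − 19.17 + 590.03 = 773.47 m.
Depth below ground = 879.8 − 773.47 = 106.3 m.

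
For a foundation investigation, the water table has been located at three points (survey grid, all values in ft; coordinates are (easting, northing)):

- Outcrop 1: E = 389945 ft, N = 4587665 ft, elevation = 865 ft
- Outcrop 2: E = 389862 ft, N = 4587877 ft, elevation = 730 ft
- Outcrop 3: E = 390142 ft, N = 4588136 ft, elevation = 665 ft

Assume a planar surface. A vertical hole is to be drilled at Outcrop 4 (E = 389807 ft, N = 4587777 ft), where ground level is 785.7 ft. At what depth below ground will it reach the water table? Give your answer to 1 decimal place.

16.7 ft

Let the plane be z = a·E + b·N + c.
Outcrop 2−Outcrop 1: −83a + 212b = −135;  Outcrop 3−Outcrop 1: 197a + 471b = −200.
Solving gives a = 0.262005763, b = −0.534214725.
Then c = 865 − a·389945 − b·4587665 = 2349495.36.
At (389807, 4587777): z_contact = 102131.68 − 2450858.03 + 2349495.36 = 769.01 ft.
Depth below ground = 785.7 − 769.01 = 16.7 ft.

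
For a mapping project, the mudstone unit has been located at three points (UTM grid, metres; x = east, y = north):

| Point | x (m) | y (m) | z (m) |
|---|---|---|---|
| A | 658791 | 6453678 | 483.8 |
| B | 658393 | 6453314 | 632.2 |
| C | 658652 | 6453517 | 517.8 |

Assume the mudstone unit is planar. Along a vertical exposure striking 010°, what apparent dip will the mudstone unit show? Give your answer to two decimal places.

Two edge vectors: A→B = (-398, -364, 148.4), A→C = (-139, -161, 34).
Normal n = (A→B) × (A→C) = (11516.4, -7095.6, 13482).
So ∂z/∂x = −n_x/n_z = −0.85421 and ∂z/∂y = −n_y/n_z = 0.52630.
Unit vector along 010° is (sin 10°, cos 10°) = (0.1736, 0.9848).
Slope in that direction = a·(0.1736) + b·(0.9848) = 0.36997.
Apparent dip = arctan|0.36997| = 20.30° (true dip is 45.1°, so apparent ≤ true as expected).

20.30°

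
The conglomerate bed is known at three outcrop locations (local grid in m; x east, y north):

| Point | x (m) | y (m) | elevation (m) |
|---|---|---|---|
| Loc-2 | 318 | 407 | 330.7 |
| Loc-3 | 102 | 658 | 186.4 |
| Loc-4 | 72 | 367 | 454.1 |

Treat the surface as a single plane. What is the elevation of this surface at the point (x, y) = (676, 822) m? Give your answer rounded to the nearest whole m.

Two edge vectors: Loc-2→Loc-3 = (-216, 251, -144.3), Loc-2→Loc-4 = (-246, -40, 123.4).
Normal n = (Loc-2→Loc-3) × (Loc-2→Loc-4) = (25201.4, 62152.2, 70386).
So ∂z/∂x = −n_x/n_z = −0.35805 and ∂z/∂y = −n_y/n_z = −0.88302.
Intercept c from Loc-2: 330.7 + 113.86 + 359.39 = 803.95.
At (676, 822): z = −242.0 − 725.8 + 803.95 = -163.9 m.

-164 m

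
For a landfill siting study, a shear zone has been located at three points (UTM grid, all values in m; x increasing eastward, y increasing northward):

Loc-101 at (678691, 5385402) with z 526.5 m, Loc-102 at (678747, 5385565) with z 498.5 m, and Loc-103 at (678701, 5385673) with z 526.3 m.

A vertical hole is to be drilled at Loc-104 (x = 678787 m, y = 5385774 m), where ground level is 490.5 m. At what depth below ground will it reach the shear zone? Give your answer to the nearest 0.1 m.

Two edge vectors: Loc-101→Loc-102 = (56, 163, -28), Loc-101→Loc-103 = (10, 271, -0.2).
Normal n = (Loc-101→Loc-102) × (Loc-101→Loc-103) = (7555.4, -268.8, 13546).
So ∂z/∂x = −n_x/n_z = −0.557758748 and ∂z/∂y = −n_y/n_z = 0.019843496.
Intercept c from Loc-101: 526.5 + 378545.84 − 106865.20 = 272207.14.
At (678787, 5385774): z_contact = −378599.39 + 106872.59 + 272207.14 = 480.34 m.
Depth below ground = 490.5 − 480.34 = 10.2 m.

10.2 m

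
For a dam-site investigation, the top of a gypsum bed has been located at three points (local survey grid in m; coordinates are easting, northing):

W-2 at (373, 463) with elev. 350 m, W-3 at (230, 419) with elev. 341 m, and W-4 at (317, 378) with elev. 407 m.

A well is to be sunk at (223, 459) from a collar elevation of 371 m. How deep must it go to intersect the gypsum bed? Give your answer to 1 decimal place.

68.1 m

Two edge vectors: W-2→W-3 = (-143, -44, -9), W-2→W-4 = (-56, -85, 57).
Normal n = (W-2→W-3) × (W-2→W-4) = (-3273, 8655, 9691).
So ∂z/∂easting = −n_x/n_z = 0.33774 and ∂z/∂northing = −n_y/n_z = −0.89310.
Intercept c from W-2: 350 − 125.98 + 413.50 = 637.53.
At (223, 459): z_contact = 75.32 − 409.93 + 637.53 = 302.91 m.
Depth below ground = 371 − 302.91 = 68.1 m.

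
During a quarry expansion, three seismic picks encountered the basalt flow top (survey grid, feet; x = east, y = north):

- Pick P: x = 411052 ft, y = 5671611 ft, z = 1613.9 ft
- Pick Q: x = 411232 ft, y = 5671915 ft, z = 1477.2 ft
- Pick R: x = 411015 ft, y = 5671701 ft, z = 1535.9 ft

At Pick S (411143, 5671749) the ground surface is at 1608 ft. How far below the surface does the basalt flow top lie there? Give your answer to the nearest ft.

Let the plane be z = a·x + b·y + c.
Pick Q−Pick P: 180a + 304b = −136.7;  Pick R−Pick P: −37a + 90b = −78.
Solving gives a = 0.41565870, b = −0.69578476.
Then c = 1613.9 − a·411052 − b·5671611 = 3776977.04.
At (411143, 5671749): z_contact = 170895.2 − 3946316.5 + 3776977.04 = 1555.7 ft.
Depth below ground = 1608 − 1555.7 = 52 ft.

52 ft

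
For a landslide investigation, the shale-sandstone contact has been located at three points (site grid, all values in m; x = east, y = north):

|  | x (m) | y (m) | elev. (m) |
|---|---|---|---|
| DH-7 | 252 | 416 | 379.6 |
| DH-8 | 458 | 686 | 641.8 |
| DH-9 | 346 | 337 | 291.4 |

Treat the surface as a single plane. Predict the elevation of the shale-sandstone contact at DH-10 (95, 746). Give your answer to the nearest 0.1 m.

Two edge vectors: DH-7→DH-8 = (206, 270, 262.2), DH-7→DH-9 = (94, -79, -88.2).
Normal n = (DH-7→DH-8) × (DH-7→DH-9) = (-3100.2, 42816, -41654).
So ∂z/∂x = −n_x/n_z = −0.07443 and ∂z/∂y = −n_y/n_z = 1.02790.
Intercept c from DH-7: 379.6 + 18.76 − 427.60 = −29.25.
At (95, 746): z = −7.1 + 766.8 − 29.25 = 730.5 m.

730.5 m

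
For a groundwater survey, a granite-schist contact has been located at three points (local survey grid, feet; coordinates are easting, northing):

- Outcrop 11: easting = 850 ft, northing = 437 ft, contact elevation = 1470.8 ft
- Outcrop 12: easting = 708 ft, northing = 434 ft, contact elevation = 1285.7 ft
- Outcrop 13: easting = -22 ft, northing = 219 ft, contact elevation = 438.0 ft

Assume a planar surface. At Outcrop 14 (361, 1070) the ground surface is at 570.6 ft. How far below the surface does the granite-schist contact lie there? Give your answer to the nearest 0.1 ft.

Let the plane be z = a·easting + b·northing + c.
Outcrop 12−Outcrop 11: −142a − 3b = −185.1;  Outcrop 13−Outcrop 11: −872a − 218b = −1032.8.
Solving gives a = 1.314517, b = −0.520452.
Then c = 1470.8 − a·850 − b·437 = 580.90.
At (361, 1070): z_contact = 474.54 − 556.88 + 580.90 = 498.56 ft.
Depth below ground = 570.6 − 498.56 = 72.0 ft.

72.0 ft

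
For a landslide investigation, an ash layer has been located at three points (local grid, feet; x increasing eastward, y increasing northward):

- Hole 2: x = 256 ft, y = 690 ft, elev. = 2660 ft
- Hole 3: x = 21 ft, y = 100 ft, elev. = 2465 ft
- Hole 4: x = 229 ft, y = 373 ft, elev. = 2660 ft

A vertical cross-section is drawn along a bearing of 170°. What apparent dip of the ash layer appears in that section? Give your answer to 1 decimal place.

Two edge vectors: Hole 2→Hole 3 = (-235, -590, -195), Hole 2→Hole 4 = (-27, -317, 0).
Normal n = (Hole 2→Hole 3) × (Hole 2→Hole 4) = (-61815, 5265, 58565).
So ∂z/∂x = −n_x/n_z = 1.05549 and ∂z/∂y = −n_y/n_z = −0.08990.
Unit vector along 170° is (sin 170°, cos 170°) = (0.1736, -0.9848).
Slope in that direction = a·(0.1736) + b·(-0.9848) = 0.27182.
Apparent dip = arctan|0.27182| = 15.2° (true dip is 46.6°, so apparent ≤ true as expected).

15.2°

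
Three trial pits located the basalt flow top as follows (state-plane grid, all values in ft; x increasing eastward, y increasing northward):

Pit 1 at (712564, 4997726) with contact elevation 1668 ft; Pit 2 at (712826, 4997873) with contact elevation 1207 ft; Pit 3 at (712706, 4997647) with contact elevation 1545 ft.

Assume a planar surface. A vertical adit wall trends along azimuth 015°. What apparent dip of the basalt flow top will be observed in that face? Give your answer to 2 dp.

Two edge vectors: Pit 1→Pit 2 = (262, 147, -461), Pit 1→Pit 3 = (142, -79, -123).
Normal n = (Pit 1→Pit 2) × (Pit 1→Pit 3) = (-54500, -33236, -41572).
So ∂z/∂x = −n_x/n_z = −1.31098 and ∂z/∂y = −n_y/n_z = −0.79948.
Unit vector along 015° is (sin 15°, cos 15°) = (0.2588, 0.9659).
Slope in that direction = a·(0.2588) + b·(0.9659) = −1.11154.
Apparent dip = arctan|1.11154| = 48.02° (true dip is 56.9°, so apparent ≤ true as expected).

48.02°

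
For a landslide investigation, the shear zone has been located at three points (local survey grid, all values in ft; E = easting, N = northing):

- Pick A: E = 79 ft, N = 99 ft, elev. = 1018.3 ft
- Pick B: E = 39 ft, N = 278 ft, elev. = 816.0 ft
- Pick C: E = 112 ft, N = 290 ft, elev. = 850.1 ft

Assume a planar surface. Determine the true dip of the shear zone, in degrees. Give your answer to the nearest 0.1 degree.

Two edge vectors: Pick A→Pick B = (-40, 179, -202.3), Pick A→Pick C = (33, 191, -168.2).
Normal n = (Pick A→Pick B) × (Pick A→Pick C) = (8531.5, -13403.9, -13547).
So ∂z/∂E = −n_x/n_z = 0.62977 and ∂z/∂N = −n_y/n_z = −0.98944.
Gradient magnitude |∇z| = √(a² + b²) = √(0.39661 + 0.97899) = 1.17286.
True dip = arctan(1.17286) = 49.5°, dipping toward NNW (azimuth ≈ 328°).

49.5°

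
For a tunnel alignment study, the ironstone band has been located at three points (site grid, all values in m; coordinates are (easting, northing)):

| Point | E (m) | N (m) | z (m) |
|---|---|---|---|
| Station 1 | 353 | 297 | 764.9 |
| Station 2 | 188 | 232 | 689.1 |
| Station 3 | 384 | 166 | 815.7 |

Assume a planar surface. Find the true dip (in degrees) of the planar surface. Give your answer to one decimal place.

Let the plane be z = a·E + b·N + c.
Station 2−Station 1: −165a − 65b = −75.8;  Station 3−Station 1: 31a − 131b = 50.8.
Solving gives a = 0.55996, b = −0.25528.
Gradient magnitude |∇z| = √(a² + b²) = √(0.31355 + 0.06517) = 0.61540.
True dip = arctan(0.61540) = 31.6°, dipping toward WNW (azimuth ≈ 295°).

31.6°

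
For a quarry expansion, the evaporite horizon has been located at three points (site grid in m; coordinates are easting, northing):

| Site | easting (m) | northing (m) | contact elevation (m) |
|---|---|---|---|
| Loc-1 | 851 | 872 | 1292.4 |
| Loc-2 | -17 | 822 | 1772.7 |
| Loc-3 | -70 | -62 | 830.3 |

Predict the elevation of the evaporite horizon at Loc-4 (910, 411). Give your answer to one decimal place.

747.5 m

Let the plane be z = a·easting + b·northing + c.
Loc-2−Loc-1: −868a − 50b = 480.3;  Loc-3−Loc-1: −921a − 934b = −462.1.
Solving gives a = −0.61688, b = 1.10305.
Then c = 1292.4 − a·851 − b·872 = 855.51.
At (910, 411): z = −561.4 + 453.4 + 855.51 = 747.5 m.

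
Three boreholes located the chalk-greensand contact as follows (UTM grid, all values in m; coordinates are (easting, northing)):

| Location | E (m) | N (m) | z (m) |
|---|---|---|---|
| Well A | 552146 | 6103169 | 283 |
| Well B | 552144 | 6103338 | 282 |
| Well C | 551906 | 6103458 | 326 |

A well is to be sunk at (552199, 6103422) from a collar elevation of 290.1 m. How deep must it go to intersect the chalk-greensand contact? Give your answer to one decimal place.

19.2 m

Two edge vectors: Well A→Well B = (-2, 169, -1), Well A→Well C = (-240, 289, 43).
Normal n = (Well A→Well B) × (Well A→Well C) = (7556, 326, 39982).
So ∂z/∂E = −n_x/n_z = −0.188985043 and ∂z/∂N = −n_y/n_z = −0.008153669.
Intercept c from Well A: 283 + 104347.34 + 49763.22 = 154393.56.
At (552199, 6103422): z_contact = −104357.35 − 49765.28 + 154393.56 = 270.92 m.
Depth below ground = 290.1 − 270.92 = 19.2 m.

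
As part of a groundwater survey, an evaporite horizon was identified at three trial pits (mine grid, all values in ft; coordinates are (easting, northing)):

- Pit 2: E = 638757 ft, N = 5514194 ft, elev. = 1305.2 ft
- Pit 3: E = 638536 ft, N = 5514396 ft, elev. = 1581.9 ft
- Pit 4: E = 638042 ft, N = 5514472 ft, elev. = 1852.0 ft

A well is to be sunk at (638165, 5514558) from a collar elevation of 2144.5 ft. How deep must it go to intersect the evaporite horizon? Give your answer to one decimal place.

Two edge vectors: Pit 2→Pit 3 = (-221, 202, 276.7), Pit 2→Pit 4 = (-715, 278, 546.8).
Normal n = (Pit 2→Pit 3) × (Pit 2→Pit 4) = (33531, -76997.7, 82992).
So ∂z/∂E = −n_x/n_z = −0.404026894 and ∂z/∂N = −n_y/n_z = 0.927772556.
Intercept c from Pit 2: 1305.2 + 258075.01 − 5115917.86 = −4856537.66.
At (638165, 5514558): z_contact = −257835.82 + 5116255.57 − 4856537.66 = 1882.09 ft.
Depth below ground = 2144.5 − 1882.09 = 262.4 ft.

262.4 ft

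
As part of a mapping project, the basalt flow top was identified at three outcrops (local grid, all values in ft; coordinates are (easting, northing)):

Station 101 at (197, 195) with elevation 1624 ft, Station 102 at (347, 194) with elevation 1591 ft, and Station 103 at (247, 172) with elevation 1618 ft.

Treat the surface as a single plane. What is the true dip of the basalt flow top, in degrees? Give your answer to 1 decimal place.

17.4°

Two edge vectors: Station 101→Station 102 = (150, -1, -33), Station 101→Station 103 = (50, -23, -6).
Normal n = (Station 101→Station 102) × (Station 101→Station 103) = (-753, -750, -3400).
So ∂z/∂E = −n_x/n_z = −0.22147 and ∂z/∂N = −n_y/n_z = −0.22059.
Gradient magnitude |∇z| = √(a² + b²) = √(0.04905 + 0.04866) = 0.31258.
True dip = arctan(0.31258) = 17.4°, dipping toward NE (azimuth ≈ 045°).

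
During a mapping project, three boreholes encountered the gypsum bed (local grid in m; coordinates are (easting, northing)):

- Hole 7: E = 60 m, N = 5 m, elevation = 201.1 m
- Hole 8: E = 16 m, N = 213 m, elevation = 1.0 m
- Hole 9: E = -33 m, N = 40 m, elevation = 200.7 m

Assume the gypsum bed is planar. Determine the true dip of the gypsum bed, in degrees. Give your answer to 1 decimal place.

48.1°

Let the plane be z = a·E + b·N + c.
Hole 8−Hole 7: −44a + 208b = −200.1;  Hole 9−Hole 7: −93a + 35b = −0.4.
Solving gives a = −0.38869, b = −1.04424.
Gradient magnitude |∇z| = √(a² + b²) = √(0.15108 + 1.09044) = 1.11424.
True dip = arctan(1.11424) = 48.1°, dipping toward NNE (azimuth ≈ 020°).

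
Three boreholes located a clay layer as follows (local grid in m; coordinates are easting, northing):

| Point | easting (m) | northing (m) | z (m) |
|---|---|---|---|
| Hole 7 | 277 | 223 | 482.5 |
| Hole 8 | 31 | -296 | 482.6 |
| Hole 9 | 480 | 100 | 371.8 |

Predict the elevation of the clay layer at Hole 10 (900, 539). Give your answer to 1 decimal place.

Two edge vectors: Hole 7→Hole 8 = (-246, -519, 0.1), Hole 7→Hole 9 = (203, -123, -110.7).
Normal n = (Hole 7→Hole 8) × (Hole 7→Hole 9) = (57465.6, -27211.9, 135615).
So ∂z/∂easting = −n_x/n_z = −0.42374 and ∂z/∂northing = −n_y/n_z = 0.20066.
Intercept c from Hole 7: 482.5 + 117.38 − 44.75 = 555.13.
At (900, 539): z = −381.4 + 108.2 + 555.13 = 281.9 m.

281.9 m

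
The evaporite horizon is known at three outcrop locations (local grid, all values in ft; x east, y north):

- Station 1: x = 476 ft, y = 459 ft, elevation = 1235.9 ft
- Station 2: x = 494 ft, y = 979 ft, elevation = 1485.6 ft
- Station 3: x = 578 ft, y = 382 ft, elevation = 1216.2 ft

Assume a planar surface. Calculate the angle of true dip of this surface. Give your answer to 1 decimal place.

26.7°

Let the plane be z = a·x + b·y + c.
Station 2−Station 1: 18a + 520b = 249.7;  Station 3−Station 1: 102a − 77b = −19.7.
Solving gives a = 0.16505, b = 0.47448.
Gradient magnitude |∇z| = √(a² + b²) = √(0.02724 + 0.22513) = 0.50237.
True dip = arctan(0.50237) = 26.7°, dipping toward SSW (azimuth ≈ 199°).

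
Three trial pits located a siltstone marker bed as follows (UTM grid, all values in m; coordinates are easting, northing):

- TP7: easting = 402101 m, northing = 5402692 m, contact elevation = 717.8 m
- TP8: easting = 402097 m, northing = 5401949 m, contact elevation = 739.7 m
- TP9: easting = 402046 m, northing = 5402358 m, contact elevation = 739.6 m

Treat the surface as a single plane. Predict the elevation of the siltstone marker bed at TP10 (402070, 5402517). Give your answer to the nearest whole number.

730 m

Two edge vectors: TP7→TP8 = (-4, -743, 21.9), TP7→TP9 = (-55, -334, 21.8).
Normal n = (TP7→TP8) × (TP7→TP9) = (-8882.8, -1117.3, -39529).
So ∂z/∂easting = −n_x/n_z = −0.22471603 and ∂z/∂northing = −n_y/n_z = −0.02826532.
Intercept c from TP7: 717.8 + 90358.54 + 152708.84 = 243785.18.
At (402070, 5402517): z = −90351.6 − 152703.9 + 243785.18 = 729.7 m.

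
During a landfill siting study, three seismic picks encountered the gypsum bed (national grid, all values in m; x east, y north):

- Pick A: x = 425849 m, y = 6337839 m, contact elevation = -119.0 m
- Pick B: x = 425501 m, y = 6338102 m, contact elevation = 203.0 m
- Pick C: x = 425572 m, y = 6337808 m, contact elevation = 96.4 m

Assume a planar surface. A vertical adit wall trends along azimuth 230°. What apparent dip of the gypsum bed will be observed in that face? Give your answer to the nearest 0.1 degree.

Let the plane be z = a·x + b·y + c.
Pick B−Pick A: −348a + 263b = 322;  Pick C−Pick A: −277a − 31b = 215.4.
Solving gives a = −0.79666, b = 0.17019.
Unit vector along 230° is (sin 230°, cos 230°) = (-0.7660, -0.6428).
Slope in that direction = a·(-0.7660) + b·(-0.6428) = 0.50088.
Apparent dip = arctan|0.50088| = 26.6° (true dip is 39.2°, so apparent ≤ true as expected).

26.6°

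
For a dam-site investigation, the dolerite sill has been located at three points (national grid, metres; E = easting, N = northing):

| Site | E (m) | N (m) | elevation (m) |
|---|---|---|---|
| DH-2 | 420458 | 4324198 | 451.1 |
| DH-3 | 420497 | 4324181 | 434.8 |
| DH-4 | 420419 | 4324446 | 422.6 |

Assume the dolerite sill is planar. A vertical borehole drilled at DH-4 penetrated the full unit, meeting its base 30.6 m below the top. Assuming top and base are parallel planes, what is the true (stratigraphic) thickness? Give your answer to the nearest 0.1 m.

26.9 m

Let the plane be z = a·E + b·N + c.
DH-3−DH-2: 39a − 17b = −16.3;  DH-4−DH-2: −39a + 248b = −28.5.
Solving gives a = −0.50249, b = −0.19394.
|∇z| = √(a²+b²) = 0.53861, so dip δ = arctan(0.53861) = 28.31°.
True thickness = vertical thickness × cos δ = 30.6 × cos 28.31° = 26.9 m.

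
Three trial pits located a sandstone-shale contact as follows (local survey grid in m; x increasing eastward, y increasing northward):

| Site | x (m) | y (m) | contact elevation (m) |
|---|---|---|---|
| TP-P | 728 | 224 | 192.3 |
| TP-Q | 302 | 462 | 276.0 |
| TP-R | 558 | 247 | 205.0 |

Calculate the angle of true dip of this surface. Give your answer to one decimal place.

Two edge vectors: TP-P→TP-Q = (-426, 238, 83.7), TP-P→TP-R = (-170, 23, 12.7).
Normal n = (TP-P→TP-Q) × (TP-P→TP-R) = (1097.5, -8818.8, 30662).
So ∂z/∂x = −n_x/n_z = −0.03579 and ∂z/∂y = −n_y/n_z = 0.28761.
Gradient magnitude |∇z| = √(a² + b²) = √(0.00128 + 0.08272) = 0.28983.
True dip = arctan(0.28983) = 16.2°, dipping toward S (azimuth ≈ 173°).

16.2°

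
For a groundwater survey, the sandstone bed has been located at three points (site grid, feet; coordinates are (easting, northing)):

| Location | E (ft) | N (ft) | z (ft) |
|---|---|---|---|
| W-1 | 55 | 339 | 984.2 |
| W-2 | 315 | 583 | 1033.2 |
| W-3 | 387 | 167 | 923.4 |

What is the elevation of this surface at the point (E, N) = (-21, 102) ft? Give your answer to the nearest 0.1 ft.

927.6 ft

Two edge vectors: W-1→W-2 = (260, 244, 49), W-1→W-3 = (332, -172, -60.8).
Normal n = (W-1→W-2) × (W-1→W-3) = (-6407.2, 32076, -125728).
So ∂z/∂E = −n_x/n_z = −0.05096 and ∂z/∂N = −n_y/n_z = 0.25512.
Intercept c from W-1: 984.2 + 2.80 − 86.49 = 900.52.
At (-21, 102): z = 1.1 + 26.0 + 900.52 = 927.6 ft.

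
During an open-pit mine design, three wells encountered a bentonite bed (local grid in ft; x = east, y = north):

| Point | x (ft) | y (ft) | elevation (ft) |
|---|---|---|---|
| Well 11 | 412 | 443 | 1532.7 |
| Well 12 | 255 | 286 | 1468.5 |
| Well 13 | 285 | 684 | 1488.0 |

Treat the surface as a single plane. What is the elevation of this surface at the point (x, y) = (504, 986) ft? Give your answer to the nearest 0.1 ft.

Let the plane be z = a·x + b·y + c.
Well 12−Well 11: −157a − 157b = −64.2;  Well 13−Well 11: −127a + 241b = −44.7.
Solving gives a = 0.38926, b = 0.01965.
Then c = 1532.7 − a·412 − b·443 = 1363.62.
At (504, 986): z = 196.2 + 19.4 + 1363.62 = 1579.2 ft.

1579.2 ft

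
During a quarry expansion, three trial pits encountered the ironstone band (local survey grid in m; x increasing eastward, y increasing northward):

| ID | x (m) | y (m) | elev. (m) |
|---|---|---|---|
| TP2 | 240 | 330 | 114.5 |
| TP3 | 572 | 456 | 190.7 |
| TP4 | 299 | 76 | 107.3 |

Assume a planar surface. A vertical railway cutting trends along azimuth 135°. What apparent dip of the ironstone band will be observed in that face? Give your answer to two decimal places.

5.09°

Let the plane be z = a·x + b·y + c.
TP3−TP2: 332a + 126b = 76.2;  TP4−TP2: 59a − 254b = −7.2.
Solving gives a = 0.20104, b = 0.07504.
Unit vector along 135° is (sin 135°, cos 135°) = (0.7071, -0.7071).
Slope in that direction = a·(0.7071) + b·(-0.7071) = 0.08909.
Apparent dip = arctan|0.08909| = 5.09° (true dip is 12.1°, so apparent ≤ true as expected).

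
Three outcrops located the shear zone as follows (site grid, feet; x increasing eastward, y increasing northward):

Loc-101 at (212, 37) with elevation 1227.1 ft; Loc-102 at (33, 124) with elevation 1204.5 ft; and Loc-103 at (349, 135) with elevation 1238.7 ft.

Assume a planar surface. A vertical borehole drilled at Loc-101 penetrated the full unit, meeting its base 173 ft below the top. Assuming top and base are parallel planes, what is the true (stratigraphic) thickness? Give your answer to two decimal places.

Two edge vectors: Loc-101→Loc-102 = (-179, 87, -22.6), Loc-101→Loc-103 = (137, 98, 11.6).
Normal n = (Loc-101→Loc-102) × (Loc-101→Loc-103) = (3224, -1019.8, -29461).
So ∂z/∂x = −n_x/n_z = 0.10943 and ∂z/∂y = −n_y/n_z = −0.03462.
|∇z| = √(a²+b²) = 0.11478, so dip δ = arctan(0.11478) = 6.55°.
True thickness = vertical thickness × cos δ = 173 × cos 6.55° = 171.87 ft.

171.87 ft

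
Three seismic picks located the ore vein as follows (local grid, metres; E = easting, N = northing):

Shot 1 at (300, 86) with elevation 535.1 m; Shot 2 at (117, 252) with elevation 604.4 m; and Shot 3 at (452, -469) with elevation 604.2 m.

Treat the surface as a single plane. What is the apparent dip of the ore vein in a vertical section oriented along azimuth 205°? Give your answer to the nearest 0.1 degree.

28.9°

Let the plane be z = a·E + b·N + c.
Shot 2−Shot 1: −183a + 166b = 69.3;  Shot 3−Shot 1: 152a − 555b = 69.1.
Solving gives a = −0.65414, b = −0.30366.
Unit vector along 205° is (sin 205°, cos 205°) = (-0.4226, -0.9063).
Slope in that direction = a·(-0.4226) + b·(-0.9063) = 0.55165.
Apparent dip = arctan|0.55165| = 28.9° (true dip is 35.8°, so apparent ≤ true as expected).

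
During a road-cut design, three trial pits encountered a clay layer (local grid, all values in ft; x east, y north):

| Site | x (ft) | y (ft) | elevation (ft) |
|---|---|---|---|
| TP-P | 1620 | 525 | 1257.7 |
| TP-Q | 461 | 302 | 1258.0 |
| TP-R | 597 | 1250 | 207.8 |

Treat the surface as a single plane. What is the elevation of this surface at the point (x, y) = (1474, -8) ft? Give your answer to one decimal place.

Let the plane be z = a·x + b·y + c.
TP-Q−TP-P: −1159a − 223b = 0.3;  TP-R−TP-P: −1023a + 725b = −1049.9.
Solving gives a = 0.218934, b = −1.139214.
Then c = 1257.7 − a·1620 − b·525 = 1501.11.
At (1474, -8): z = 322.7 + 9.1 + 1501.11 = 1832.9 ft.

1832.9 ft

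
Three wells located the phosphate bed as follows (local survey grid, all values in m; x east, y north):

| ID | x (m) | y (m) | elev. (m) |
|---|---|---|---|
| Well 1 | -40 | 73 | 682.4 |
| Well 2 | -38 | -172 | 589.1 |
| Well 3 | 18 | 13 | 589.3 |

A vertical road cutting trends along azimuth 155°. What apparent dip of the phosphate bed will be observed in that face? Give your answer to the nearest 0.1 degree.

Let the plane be z = a·x + b·y + c.
Well 2−Well 1: 2a − 245b = −93.3;  Well 3−Well 1: 58a − 60b = −93.1.
Solving gives a = −1.22154, b = 0.37084.
Unit vector along 155° is (sin 155°, cos 155°) = (0.4226, -0.9063).
Slope in that direction = a·(0.4226) + b·(-0.9063) = −0.85234.
Apparent dip = arctan|0.85234| = 40.4° (true dip is 51.9°, so apparent ≤ true as expected).

40.4°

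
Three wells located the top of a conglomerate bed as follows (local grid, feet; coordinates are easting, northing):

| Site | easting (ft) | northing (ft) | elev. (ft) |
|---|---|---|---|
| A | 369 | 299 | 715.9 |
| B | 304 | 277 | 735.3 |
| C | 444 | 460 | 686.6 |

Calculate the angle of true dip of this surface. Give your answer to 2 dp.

15.95°

Two edge vectors: A→B = (-65, -22, 19.4), A→C = (75, 161, -29.3).
Normal n = (A→B) × (A→C) = (-2478.8, -449.5, -8815).
So ∂z/∂easting = −n_x/n_z = −0.28120 and ∂z/∂northing = −n_y/n_z = −0.05099.
Gradient magnitude |∇z| = √(a² + b²) = √(0.07907 + 0.00260) = 0.28579.
True dip = arctan(0.28579) = 15.95°, dipping toward E (azimuth ≈ 080°).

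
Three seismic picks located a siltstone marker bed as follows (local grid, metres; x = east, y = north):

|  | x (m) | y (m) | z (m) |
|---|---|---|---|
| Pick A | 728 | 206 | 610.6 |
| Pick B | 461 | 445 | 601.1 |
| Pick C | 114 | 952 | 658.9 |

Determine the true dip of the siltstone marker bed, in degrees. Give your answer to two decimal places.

Let the plane be z = a·x + b·y + c.
Pick B−Pick A: −267a + 239b = −9.5;  Pick C−Pick A: −614a + 746b = 48.3.
Solving gives a = 0.35530, b = 0.35718.
Gradient magnitude |∇z| = √(a² + b²) = √(0.12624 + 0.12758) = 0.50380.
True dip = arctan(0.50380) = 26.74°, dipping toward SW (azimuth ≈ 225°).

26.74°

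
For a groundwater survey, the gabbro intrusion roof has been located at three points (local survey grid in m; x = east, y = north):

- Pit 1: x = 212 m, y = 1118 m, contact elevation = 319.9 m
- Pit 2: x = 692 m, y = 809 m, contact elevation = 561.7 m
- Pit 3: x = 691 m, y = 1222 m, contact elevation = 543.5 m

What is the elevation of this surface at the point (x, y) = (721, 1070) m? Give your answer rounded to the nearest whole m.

564 m

Let the plane be z = a·x + b·y + c.
Pit 2−Pit 1: 480a − 309b = 241.8;  Pit 3−Pit 1: 479a + 104b = 223.6.
Solving gives a = 0.47612, b = −0.04291.
Then c = 319.9 − a·212 − b·1118 = 266.94.
At (721, 1070): z = 343.3 − 45.9 + 266.94 = 564.3 m.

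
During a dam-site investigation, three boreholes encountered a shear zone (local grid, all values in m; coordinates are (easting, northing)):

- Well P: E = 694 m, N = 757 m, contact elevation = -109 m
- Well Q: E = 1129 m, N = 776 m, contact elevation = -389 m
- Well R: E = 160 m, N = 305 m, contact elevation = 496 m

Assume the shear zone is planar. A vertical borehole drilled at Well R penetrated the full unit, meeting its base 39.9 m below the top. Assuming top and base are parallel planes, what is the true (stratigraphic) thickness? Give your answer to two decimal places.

30.14 m

Let the plane be z = a·E + b·N + c.
Well Q−Well P: 435a + 19b = −280;  Well R−Well P: −534a − 452b = 605.
Solving gives a = −0.61706, b = −0.60950.
|∇z| = √(a²+b²) = 0.86732, so dip δ = arctan(0.86732) = 40.94°.
True thickness = vertical thickness × cos δ = 39.9 × cos 40.94° = 30.14 m.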